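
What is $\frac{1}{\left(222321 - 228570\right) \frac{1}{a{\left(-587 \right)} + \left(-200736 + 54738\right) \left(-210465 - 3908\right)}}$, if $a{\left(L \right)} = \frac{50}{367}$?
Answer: $- \frac{11486376736268}{2293383} \approx -5.0085 \cdot 10^{6}$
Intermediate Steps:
$a{\left(L \right)} = \frac{50}{367}$ ($a{\left(L \right)} = 50 \cdot \frac{1}{367} = \frac{50}{367}$)
$\frac{1}{\left(222321 - 228570\right) \frac{1}{a{\left(-587 \right)} + \left(-200736 + 54738\right) \left(-210465 - 3908\right)}} = \frac{1}{\left(222321 - 228570\right) \frac{1}{\frac{50}{367} + \left(-200736 + 54738\right) \left(-210465 - 3908\right)}} = \frac{1}{\left(-6249\right) \frac{1}{\frac{50}{367} - -31298029254}} = \frac{1}{\left(-6249\right) \frac{1}{\frac{50}{367} + 31298029254}} = \frac{1}{\left(-6249\right) \frac{1}{\frac{11486376736268}{367}}} = \frac{1}{\left(-6249\right) \frac{367}{11486376736268}} = \frac{1}{- \frac{2293383}{11486376736268}} = - \frac{11486376736268}{2293383}$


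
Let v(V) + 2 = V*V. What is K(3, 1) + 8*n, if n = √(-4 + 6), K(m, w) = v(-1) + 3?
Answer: 2 + 8*√2 ≈ 13.314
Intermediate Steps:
v(V) = -2 + V² (v(V) = -2 + V*V = -2 + V²)
K(m, w) = 2 (K(m, w) = (-2 + (-1)²) + 3 = (-2 + 1) + 3 = -1 + 3 = 2)
n = √2 ≈ 1.4142
K(3, 1) + 8*n = 2 + 8*√2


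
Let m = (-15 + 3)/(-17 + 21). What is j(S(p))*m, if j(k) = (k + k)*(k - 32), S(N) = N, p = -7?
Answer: -1638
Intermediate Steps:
j(k) = 2*k*(-32 + k) (j(k) = (2*k)*(-32 + k) = 2*k*(-32 + k))
m = -3 (m = -12/4 = -12*¼ = -3)
j(S(p))*m = (2*(-7)*(-32 - 7))*(-3) = (2*(-7)*(-39))*(-3) = 546*(-3) = -1638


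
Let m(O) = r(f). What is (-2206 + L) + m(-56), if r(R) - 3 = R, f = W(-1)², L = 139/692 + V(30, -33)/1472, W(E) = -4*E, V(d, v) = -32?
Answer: -34805441/15916 ≈ -2186.8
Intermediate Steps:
L = 2851/15916 (L = 139/692 - 32/1472 = 139*(1/692) - 32*1/1472 = 139/692 - 1/46 = 2851/15916 ≈ 0.17913)
f = 16 (f = (-4*(-1))² = 4² = 16)
r(R) = 3 + R
m(O) = 19 (m(O) = 3 + 16 = 19)
(-2206 + L) + m(-56) = (-2206 + 2851/15916) + 19 = -35107845/15916 + 19 = -34805441/15916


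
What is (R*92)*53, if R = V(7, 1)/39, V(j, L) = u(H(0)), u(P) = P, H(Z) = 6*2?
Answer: 19504/13 ≈ 1500.3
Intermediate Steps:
H(Z) = 12
V(j, L) = 12
R = 4/13 (R = 12/39 = 12*(1/39) = 4/13 ≈ 0.30769)
(R*92)*53 = ((4/13)*92)*53 = (368/13)*53 = 19504/13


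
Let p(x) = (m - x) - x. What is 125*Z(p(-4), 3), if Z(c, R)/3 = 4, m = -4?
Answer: 1500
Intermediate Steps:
p(x) = -4 - 2*x (p(x) = (-4 - x) - x = -4 - 2*x)
Z(c, R) = 12 (Z(c, R) = 3*4 = 12)
125*Z(p(-4), 3) = 125*12 = 1500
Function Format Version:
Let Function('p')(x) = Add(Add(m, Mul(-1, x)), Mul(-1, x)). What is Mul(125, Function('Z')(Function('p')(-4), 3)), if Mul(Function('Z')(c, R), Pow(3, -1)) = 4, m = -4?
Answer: 1500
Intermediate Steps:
Function('p')(x) = Add(-4, Mul(-2, x)) (Function('p')(x) = Add(Add(-4, Mul(-1, x)), Mul(-1, x)) = Add(-4, Mul(-2, x)))
Function('Z')(c, R) = 12 (Function('Z')(c, R) = Mul(3, 4) = 12)
Mul(125, Function('Z')(Function('p')(-4), 3)) = Mul(125, 12) = 1500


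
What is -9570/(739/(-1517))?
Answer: 14517690/739 ≈ 19645.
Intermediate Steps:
-9570/(739/(-1517)) = -9570/(739*(-1/1517)) = -9570/(-739/1517) = -9570*(-1517/739) = 14517690/739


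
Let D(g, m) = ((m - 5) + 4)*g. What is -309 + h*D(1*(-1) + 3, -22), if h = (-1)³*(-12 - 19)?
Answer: -1735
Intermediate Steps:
D(g, m) = g*(-1 + m) (D(g, m) = ((-5 + m) + 4)*g = (-1 + m)*g = g*(-1 + m))
h = 31 (h = -1*(-31) = 31)
-309 + h*D(1*(-1) + 3, -22) = -309 + 31*((1*(-1) + 3)*(-1 - 22)) = -309 + 31*((-1 + 3)*(-23)) = -309 + 31*(2*(-23)) = -309 + 31*(-46) = -309 - 1426 = -1735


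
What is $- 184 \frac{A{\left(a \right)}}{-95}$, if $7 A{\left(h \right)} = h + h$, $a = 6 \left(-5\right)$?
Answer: $- \frac{2208}{133} \approx -16.602$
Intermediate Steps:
$a = -30$
$A{\left(h \right)} = \frac{2 h}{7}$ ($A{\left(h \right)} = \frac{h + h}{7} = \frac{2 h}{7}$)
$- 184 \frac{A{\left(a \right)}}{-95} = - 184 \frac{\frac{2}{7} \left(-30\right)}{-95} = - 184 \left(\left(- \frac{60}{7}\right) \left(- \frac{1}{95}\right)\right) = \left(-184\right) \frac{12}{133} = - \frac{2208}{133}$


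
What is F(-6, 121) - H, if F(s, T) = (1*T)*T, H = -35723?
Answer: 50364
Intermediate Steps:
F(s, T) = T² (F(s, T) = T*T = T²)
F(-6, 121) - H = 121² - 1*(-35723) = 14641 + 35723 = 50364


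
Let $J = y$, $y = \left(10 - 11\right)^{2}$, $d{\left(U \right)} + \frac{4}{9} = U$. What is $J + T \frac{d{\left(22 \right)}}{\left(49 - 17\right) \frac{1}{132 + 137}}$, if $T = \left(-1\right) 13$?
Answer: $- \frac{339065}{144} \approx -2354.6$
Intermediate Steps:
$d{\left(U \right)} = - \frac{4}{9} + U$
$T = -13$
$y = 1$ ($y = \left(-1\right)^{2} = 1$)
$J = 1$
$J + T \frac{d{\left(22 \right)}}{\left(49 - 17\right) \frac{1}{132 + 137}} = 1 - 13 \frac{- \frac{4}{9} + 22}{\left(49 - 17\right) \frac{1}{132 + 137}} = 1 - 13 \frac{194}{9 \cdot \frac{32}{269}} = 1 - 13 \cdot \frac{194}{9} \cdot \frac{269}{32} = 1 - \frac{339209}{144} = - \frac{339065}{144}$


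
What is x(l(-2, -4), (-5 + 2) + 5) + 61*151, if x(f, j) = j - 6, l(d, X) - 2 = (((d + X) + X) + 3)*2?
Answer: 9207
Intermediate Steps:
l(d, X) = 8 + 2*d + 4*X (l(d, X) = 2 + (((d + X) + X) + 3)*2 = 2 + (((X + d) + X) + 3)*2 = 2 + ((d + 2*X) + 3)*2 = 2 + (3 + d + 2*X)*2 = 2 + (6 + 2*d + 4*X) = 8 + 2*d + 4*X)
x(f, j) = -6 + j
x(l(-2, -4), (-5 + 2) + 5) + 61*151 = (-6 + ((-5 + 2) + 5)) + 61*151 = (-6 + (-3 + 5)) + 9211 = (-6 + 2) + 9211 = -4 + 9211 = 9207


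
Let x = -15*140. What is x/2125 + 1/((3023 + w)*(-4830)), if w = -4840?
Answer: -147438631/149193870 ≈ -0.98824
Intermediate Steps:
x = -2100
x/2125 + 1/((3023 + w)*(-4830)) = -2100/2125 + 1/((3023 - 4840)*(-4830)) = -2100*1/2125 - 1/4830/(-1817) = -84/85 - 1/1817*(-1/4830) = -84/85 + 1/8776110 = -147438631/149193870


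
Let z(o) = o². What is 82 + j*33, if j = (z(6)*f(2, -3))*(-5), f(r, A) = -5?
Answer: 29782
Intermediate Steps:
j = 900 (j = (6²*(-5))*(-5) = (36*(-5))*(-5) = -180*(-5) = 900)
82 + j*33 = 82 + 900*33 = 82 + 29700 = 29782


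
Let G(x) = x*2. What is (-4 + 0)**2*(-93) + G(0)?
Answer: -1488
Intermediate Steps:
G(x) = 2*x
(-4 + 0)**2*(-93) + G(0) = (-4 + 0)**2*(-93) + 2*0 = (-4)**2*(-93) + 0 = 16*(-93) + 0 = -1488 + 0 = -1488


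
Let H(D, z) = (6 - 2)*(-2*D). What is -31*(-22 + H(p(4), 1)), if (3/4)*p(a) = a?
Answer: 6014/3 ≈ 2004.7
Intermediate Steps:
p(a) = 4*a/3
H(D, z) = -8*D (H(D, z) = 4*(-2*D) = -8*D)
-31*(-22 + H(p(4), 1)) = -31*(-22 - 32*4/3) = -31*(-22 - 8*16/3) = -31*(-22 - 128/3) = -31*(-194/3) = 6014/3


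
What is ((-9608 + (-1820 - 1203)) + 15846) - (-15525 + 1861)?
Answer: 16879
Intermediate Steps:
((-9608 + (-1820 - 1203)) + 15846) - (-15525 + 1861) = ((-9608 - 3023) + 15846) - 1*(-13664) = (-12631 + 15846) + 13664 = 3215 + 13664 = 16879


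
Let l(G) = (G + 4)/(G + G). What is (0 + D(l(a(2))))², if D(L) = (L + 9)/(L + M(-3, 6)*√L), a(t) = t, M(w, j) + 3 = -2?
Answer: 441/(3 - 5*√6)² ≈ 5.1570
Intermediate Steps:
M(w, j) = -5 (M(w, j) = -3 - 2 = -5)
l(G) = (4 + G)/(2*G) (l(G) = (4 + G)/((2*G)) = (4 + G)*(1/(2*G)) = (4 + G)/(2*G))
D(L) = (9 + L)/(L - 5*√L) (D(L) = (L + 9)/(L - 5*√L) = (9 + L)/(L - 5*√L))
(0 + D(l(a(2))))² = (0 + (9 + (½)*(4 + 2)/2)/((½)*(4 + 2)/2 - 5*√(4 + 2)/2))² = (0 + (9 + (½)*(½)*6)/((½)*(½)*6 - 5*√6/2))² = (0 + (9 + 3/2)/(3/2 - 5*√6/2))² = (0 + (21/2)/(3/2 - 5*√6/2))² = (0 + 21/(2*(3/2 - 5*√6/2)))² = (21/(2*(3/2 - 5*√6/2)))² = 441/(4*(3/2 - 5*√6/2)²)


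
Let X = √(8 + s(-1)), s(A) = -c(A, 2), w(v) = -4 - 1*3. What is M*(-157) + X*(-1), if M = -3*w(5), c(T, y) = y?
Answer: -3297 - √6 ≈ -3299.4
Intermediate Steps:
w(v) = -7 (w(v) = -4 - 3 = -7)
s(A) = -2 (s(A) = -1*2 = -2)
X = √6 (X = √(8 - 2) = √6 ≈ 2.4495)
M = 21 (M = -3*(-7) = 21)
M*(-157) + X*(-1) = 21*(-157) + √6*(-1) = -3297 - √6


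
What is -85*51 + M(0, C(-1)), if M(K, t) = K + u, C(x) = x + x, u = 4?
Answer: -4331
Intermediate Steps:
C(x) = 2*x
M(K, t) = 4 + K (M(K, t) = K + 4 = 4 + K)
-85*51 + M(0, C(-1)) = -85*51 + (4 + 0) = -4335 + 4 = -4331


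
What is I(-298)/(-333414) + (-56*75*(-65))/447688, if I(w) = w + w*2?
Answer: 1904630314/3109696809 ≈ 0.61248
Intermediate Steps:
I(w) = 3*w (I(w) = w + 2*w = 3*w)
I(-298)/(-333414) + (-56*75*(-65))/447688 = (3*(-298))/(-333414) + (-56*75*(-65))/447688 = -894*(-1/333414) - 4200*(-65)*(1/447688) = 149/55569 + 273000*(1/447688) = 149/55569 + 34125/55961 = 1904630314/3109696809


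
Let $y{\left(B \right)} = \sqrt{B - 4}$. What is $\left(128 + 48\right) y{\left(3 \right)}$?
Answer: $176 i \approx 176.0 i$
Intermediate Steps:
$y{\left(B \right)} = \sqrt{-4 + B}$
$\left(128 + 48\right) y{\left(3 \right)} = \left(128 + 48\right) \sqrt{-4 + 3} = 176 \sqrt{-1} = 176 i$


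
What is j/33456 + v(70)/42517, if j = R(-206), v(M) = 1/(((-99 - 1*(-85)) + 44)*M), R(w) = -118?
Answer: -209941/59523800 ≈ -0.0035270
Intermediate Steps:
v(M) = 1/(30*M) (v(M) = 1/(((-99 + 85) + 44)*M) = 1/((-14 + 44)*M) = 1/(30*M))
j = -118
j/33456 + v(70)/42517 = -118/33456 + ((1/30)/70)/42517 = -118*1/33456 + ((1/30)*(1/70))*(1/42517) = -59/16728 + (1/2100)*(1/42517) = -59/16728 + 1/89285700 = -209941/59523800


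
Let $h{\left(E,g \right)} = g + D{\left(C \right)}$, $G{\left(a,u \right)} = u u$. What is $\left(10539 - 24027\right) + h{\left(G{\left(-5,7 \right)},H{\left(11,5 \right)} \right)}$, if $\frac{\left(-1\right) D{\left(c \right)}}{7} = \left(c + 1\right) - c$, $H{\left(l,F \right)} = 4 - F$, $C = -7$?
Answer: $-13496$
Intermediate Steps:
$D{\left(c \right)} = -7$ ($D{\left(c \right)} = - 7 \left(\left(c + 1\right) - c\right) = - 7 \left(\left(1 + c\right) - c\right) = \left(-7\right) 1 = -7$)
$G{\left(a,u \right)} = u^{2}$
$h{\left(E,g \right)} = -7 + g$ ($h{\left(E,g \right)} = g - 7 = -7 + g$)
$\left(10539 - 24027\right) + h{\left(G{\left(-5,7 \right)},H{\left(11,5 \right)} \right)} = \left(10539 - 24027\right) + \left(-7 + \left(4 - 5\right)\right) = -13488 + \left(-7 + \left(4 - 5\right)\right) = -13488 - 8 = -13496$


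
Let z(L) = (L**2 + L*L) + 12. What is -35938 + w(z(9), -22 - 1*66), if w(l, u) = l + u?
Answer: -35852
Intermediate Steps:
z(L) = 12 + 2*L**2 (z(L) = (L**2 + L**2) + 12 = 2*L**2 + 12 = 12 + 2*L**2)
-35938 + w(z(9), -22 - 1*66) = -35938 + ((12 + 2*9**2) + (-22 - 1*66)) = -35938 + ((12 + 2*81) + (-22 - 66)) = -35938 + ((12 + 162) - 88) = -35938 + (174 - 88) = -35938 + 86 = -35852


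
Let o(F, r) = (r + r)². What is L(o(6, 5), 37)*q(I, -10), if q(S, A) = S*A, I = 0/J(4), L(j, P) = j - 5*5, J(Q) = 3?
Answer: 0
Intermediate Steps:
o(F, r) = 4*r² (o(F, r) = (2*r)² = 4*r²)
L(j, P) = -25 + j (L(j, P) = j - 25 = -25 + j)
I = 0 (I = 0/3 = 0*(⅓) = 0)
q(S, A) = A*S
L(o(6, 5), 37)*q(I, -10) = (-25 + 4*5²)*(-10*0) = (-25 + 4*25)*0 = (-25 + 100)*0 = 75*0 = 0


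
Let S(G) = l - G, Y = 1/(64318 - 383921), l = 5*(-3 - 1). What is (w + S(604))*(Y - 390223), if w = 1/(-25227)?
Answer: 1963242446149784030/8062624881 ≈ 2.4350e+8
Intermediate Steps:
l = -20 (l = 5*(-4) = -20)
Y = -1/319603 (Y = 1/(-319603) = -1/319603 ≈ -3.1289e-6)
w = -1/25227 ≈ -3.9640e-5
S(G) = -20 - G
(w + S(604))*(Y - 390223) = (-1/25227 + (-20 - 1*604))*(-1/319603 - 390223) = (-1/25227 + (-20 - 604))*(-124716441470/319603) = (-1/25227 - 624)*(-124716441470/319603) = -15741649/25227*(-124716441470/319603) = 1963242446149784030/8062624881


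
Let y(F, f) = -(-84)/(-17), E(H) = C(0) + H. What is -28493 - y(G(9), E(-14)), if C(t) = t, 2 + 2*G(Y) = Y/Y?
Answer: -484297/17 ≈ -28488.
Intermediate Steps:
G(Y) = -1/2 (G(Y) = -1 + (Y/Y)/2 = -1 + (1/2)*1 = -1 + 1/2 = -1/2)
E(H) = H (E(H) = 0 + H = H)
y(F, f) = -84/17 (y(F, f) = -(-84)*(-1)/17 = -7*12/17 = -84/17)
-28493 - y(G(9), E(-14)) = -28493 - 1*(-84/17) = -28493 + 84/17 = -484297/17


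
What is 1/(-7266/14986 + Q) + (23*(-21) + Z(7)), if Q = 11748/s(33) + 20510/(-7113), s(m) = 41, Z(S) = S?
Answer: -294537591744119/618781044013 ≈ -476.00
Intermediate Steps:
Q = 82722614/291633 (Q = 11748/41 + 20510/(-7113) = 11748*(1/41) + 20510*(-1/7113) = 11748/41 - 20510/7113 = 82722614/291633 ≈ 283.65)
1/(-7266/14986 + Q) + (23*(-21) + Z(7)) = 1/(-7266/14986 + 82722614/291633) + (23*(-21) + 7) = 1/(-7266*1/14986 + 82722614/291633) + (-483 + 7) = 1/(-3633/7493 + 82722614/291633) - 476 = 1/(618781044013/2185206069) - 476 = 2185206069/618781044013 - 476 = -294537591744119/618781044013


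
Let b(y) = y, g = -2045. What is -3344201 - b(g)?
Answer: -3342156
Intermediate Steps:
-3344201 - b(g) = -3344201 - 1*(-2045) = -3344201 + 2045 = -3342156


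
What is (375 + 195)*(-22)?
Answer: -12540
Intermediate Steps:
(375 + 195)*(-22) = 570*(-22) = -12540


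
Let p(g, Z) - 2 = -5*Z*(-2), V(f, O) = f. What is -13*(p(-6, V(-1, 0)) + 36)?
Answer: -364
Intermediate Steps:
p(g, Z) = 2 + 10*Z (p(g, Z) = 2 - 5*Z*(-2) = 2 + 10*Z)
-13*(p(-6, V(-1, 0)) + 36) = -13*((2 + 10*(-1)) + 36) = -13*((2 - 10) + 36) = -13*(-8 + 36) = -13*28 = -364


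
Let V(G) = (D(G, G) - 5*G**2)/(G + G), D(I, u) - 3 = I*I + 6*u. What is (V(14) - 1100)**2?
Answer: 992061009/784 ≈ 1.2654e+6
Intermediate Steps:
D(I, u) = 3 + I**2 + 6*u (D(I, u) = 3 + (I*I + 6*u) = 3 + (I**2 + 6*u) = 3 + I**2 + 6*u)
V(G) = (3 - 4*G**2 + 6*G)/(2*G) (V(G) = ((3 + G**2 + 6*G) - 5*G**2)/(G + G) = (3 - 4*G**2 + 6*G)/((2*G)) = (3 - 4*G**2 + 6*G)*(1/(2*G)) = (3 - 4*G**2 + 6*G)/(2*G))
(V(14) - 1100)**2 = ((3 - 2*14 + (3/2)/14) - 1100)**2 = ((3 - 28 + (3/2)*(1/14)) - 1100)**2 = ((3 - 28 + 3/28) - 1100)**2 = (-697/28 - 1100)**2 = (-31497/28)**2 = 992061009/784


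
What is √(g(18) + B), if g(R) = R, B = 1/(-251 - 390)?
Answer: √7395217/641 ≈ 4.2425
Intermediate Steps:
B = -1/641 (B = 1/(-641) = -1/641 ≈ -0.0015601)
√(g(18) + B) = √(18 - 1/641) = √(11537/641) = √7395217/641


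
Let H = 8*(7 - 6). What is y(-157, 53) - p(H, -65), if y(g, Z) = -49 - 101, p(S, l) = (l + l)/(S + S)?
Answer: -1135/8 ≈ -141.88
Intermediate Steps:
H = 8 (H = 8*1 = 8)
p(S, l) = l/S (p(S, l) = (2*l)/((2*S)) = (2*l)*(1/(2*S)) = l/S)
y(g, Z) = -150
y(-157, 53) - p(H, -65) = -150 - (-65)/8 = -150 - 1*(-65/8) = -150 + 65/8 = -1135/8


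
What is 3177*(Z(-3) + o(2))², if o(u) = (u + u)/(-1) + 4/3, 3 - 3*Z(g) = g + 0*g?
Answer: 1412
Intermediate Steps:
Z(g) = 1 - g/3 (Z(g) = 1 - (g + 0*g)/3 = 1 - (g + 0)/3 = 1 - g/3)
o(u) = 4/3 - 2*u (o(u) = (2*u)*(-1) + 4*(⅓) = -2*u + 4/3 = 4/3 - 2*u)
3177*(Z(-3) + o(2))² = 3177*((1 - ⅓*(-3)) + (4/3 - 2*2))² = 3177*((1 + 1) + (4/3 - 4))² = 3177*(2 - 8/3)² = 3177*(-⅔)² = 3177*(4/9) = 1412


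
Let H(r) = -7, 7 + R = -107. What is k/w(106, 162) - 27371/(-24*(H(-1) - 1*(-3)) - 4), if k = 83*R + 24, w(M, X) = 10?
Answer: -571003/460 ≈ -1241.3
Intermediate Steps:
R = -114 (R = -7 - 107 = -114)
k = -9438 (k = 83*(-114) + 24 = -9462 + 24 = -9438)
k/w(106, 162) - 27371/(-24*(H(-1) - 1*(-3)) - 4) = -9438/10 - 27371/(-24*(-7 - 1*(-3)) - 4) = -9438*1/10 - 27371/(-24*(-7 + 3) - 4) = -4719/5 - 27371/(-24*(-4) - 4) = -4719/5 - 27371/(96 - 4) = -4719/5 - 27371/92 = -571003/460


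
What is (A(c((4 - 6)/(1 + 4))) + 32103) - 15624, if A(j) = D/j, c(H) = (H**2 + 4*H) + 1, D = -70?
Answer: 183019/11 ≈ 16638.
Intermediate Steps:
c(H) = 1 + H**2 + 4*H
A(j) = -70/j
(A(c((4 - 6)/(1 + 4))) + 32103) - 15624 = (-70/(1 + ((4 - 6)/(1 + 4))**2 + 4*((4 - 6)/(1 + 4))) + 32103) - 15624 = (-70/(1 + (-2/5)**2 + 4*(-2/5)) + 32103) - 15624 = (-70/(1 + 4/25 - 8/5) + 32103) - 15624 = (-70/(-11/25) + 32103) - 15624 = (-70*(-25/11) + 32103) - 15624 = (1750/11 + 32103) - 15624 = 354883/11 - 15624 = 183019/11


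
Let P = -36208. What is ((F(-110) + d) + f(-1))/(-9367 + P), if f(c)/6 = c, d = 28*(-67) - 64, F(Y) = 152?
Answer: 1794/45575 ≈ 0.039364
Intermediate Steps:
d = -1940 (d = -1876 - 64 = -1940)
f(c) = 6*c
((F(-110) + d) + f(-1))/(-9367 + P) = ((152 - 1940) + 6*(-1))/(-9367 - 36208) = (-1788 - 6)/(-45575) = -1794*(-1/45575) = 1794/45575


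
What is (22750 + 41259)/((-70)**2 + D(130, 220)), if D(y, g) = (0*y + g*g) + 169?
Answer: 64009/53469 ≈ 1.1971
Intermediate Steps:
D(y, g) = 169 + g**2 (D(y, g) = (0 + g**2) + 169 = g**2 + 169 = 169 + g**2)
(22750 + 41259)/((-70)**2 + D(130, 220)) = (22750 + 41259)/((-70)**2 + (169 + 220**2)) = 64009/(4900 + (169 + 48400)) = 64009/(4900 + 48569) = 64009/53469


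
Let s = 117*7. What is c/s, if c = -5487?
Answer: -1829/273 ≈ -6.6996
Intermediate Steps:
s = 819
c/s = -5487/819 = -5487*1/819 = -1829/273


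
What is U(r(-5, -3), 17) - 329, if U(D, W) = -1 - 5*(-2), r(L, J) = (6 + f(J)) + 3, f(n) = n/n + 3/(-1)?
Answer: -320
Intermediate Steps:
f(n) = -2 (f(n) = 1 + 3*(-1) = 1 - 3 = -2)
r(L, J) = 7 (r(L, J) = (6 - 2) + 3 = 4 + 3 = 7)
U(D, W) = 9 (U(D, W) = -1 + 10 = 9)
U(r(-5, -3), 17) - 329 = 9 - 329 = -320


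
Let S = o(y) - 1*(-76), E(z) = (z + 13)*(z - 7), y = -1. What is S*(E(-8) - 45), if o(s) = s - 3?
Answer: -8640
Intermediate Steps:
E(z) = (-7 + z)*(13 + z) (E(z) = (13 + z)*(-7 + z) = (-7 + z)*(13 + z))
o(s) = -3 + s
S = 72 (S = (-3 - 1) - 1*(-76) = -4 + 76 = 72)
S*(E(-8) - 45) = 72*((-91 + (-8)**2 + 6*(-8)) - 45) = 72*((-91 + 64 - 48) - 45) = 72*(-75 - 45) = 72*(-120) = -8640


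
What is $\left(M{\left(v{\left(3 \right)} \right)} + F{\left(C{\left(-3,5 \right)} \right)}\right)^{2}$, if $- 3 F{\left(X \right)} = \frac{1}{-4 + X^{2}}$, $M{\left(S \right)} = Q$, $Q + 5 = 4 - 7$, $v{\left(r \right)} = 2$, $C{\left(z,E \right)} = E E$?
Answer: $\frac{222159025}{3470769} \approx 64.009$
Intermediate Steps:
$C{\left(z,E \right)} = E^{2}$
$Q = -8$ ($Q = -5 + \left(4 - 7\right) = -5 - 3 = -8$)
$M{\left(S \right)} = -8$
$F{\left(X \right)} = - \frac{1}{3 \left(-4 + X^{2}\right)}$
$\left(M{\left(v{\left(3 \right)} \right)} + F{\left(C{\left(-3,5 \right)} \right)}\right)^{2} = \left(-8 - \frac{1}{-12 + 3 \left(5^{2}\right)^{2}}\right)^{2} = \left(-8 - \frac{1}{-12 + 3 \cdot 25^{2}}\right)^{2} = \left(-8 - \frac{1}{-12 + 3 \cdot 625}\right)^{2} = \left(-8 - \frac{1}{-12 + 1875}\right)^{2} = \left(-8 - \frac{1}{1863}\right)^{2} = \left(- \frac{14905}{1863}\right)^{2} = \frac{222159025}{3470769}$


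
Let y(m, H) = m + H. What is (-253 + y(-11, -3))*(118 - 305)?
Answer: 49929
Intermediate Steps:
y(m, H) = H + m
(-253 + y(-11, -3))*(118 - 305) = (-253 + (-3 - 11))*(118 - 305) = (-253 - 14)*(-187) = -267*(-187) = 49929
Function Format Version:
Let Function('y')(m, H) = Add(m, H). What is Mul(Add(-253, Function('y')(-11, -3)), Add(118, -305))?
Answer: 49929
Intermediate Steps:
Function('y')(m, H) = Add(H, m)
Mul(Add(-253, Function('y')(-11, -3)), Add(118, -305)) = Mul(Add(-253, Add(-3, -11)), Add(118, -305)) = Mul(Add(-253, -14), -187) = Mul(-267, -187) = 49929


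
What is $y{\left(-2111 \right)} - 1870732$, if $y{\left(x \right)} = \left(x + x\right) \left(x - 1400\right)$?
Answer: $12952710$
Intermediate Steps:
$y{\left(x \right)} = 2 x \left(-1400 + x\right)$
$y{\left(-2111 \right)} - 1870732 = 2 \left(-2111\right) \left(-1400 - 2111\right) - 1870732 = 2 \left(-2111\right) \left(-3511\right) - 1870732 = 14823442 - 1870732 = 12952710$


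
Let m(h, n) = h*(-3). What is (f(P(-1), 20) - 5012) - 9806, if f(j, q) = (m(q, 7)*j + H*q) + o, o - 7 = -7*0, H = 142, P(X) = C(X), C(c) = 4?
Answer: -12211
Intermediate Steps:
P(X) = 4
m(h, n) = -3*h
o = 7 (o = 7 - 7*0 = 7 + 0 = 7)
f(j, q) = 7 + 142*q - 3*j*q (f(j, q) = ((-3*q)*j + 142*q) + 7 = (-3*j*q + 142*q) + 7 = (142*q - 3*j*q) + 7 = 7 + 142*q - 3*j*q)
(f(P(-1), 20) - 5012) - 9806 = ((7 + 142*20 - 3*4*20) - 5012) - 9806 = ((7 + 2840 - 240) - 5012) - 9806 = (2607 - 5012) - 9806 = -2405 - 9806 = -12211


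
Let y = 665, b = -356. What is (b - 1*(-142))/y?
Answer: -214/665 ≈ -0.32180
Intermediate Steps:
(b - 1*(-142))/y = (-356 - 1*(-142))/665 = (-356 + 142)*(1/665) = -214*1/665 = -214/665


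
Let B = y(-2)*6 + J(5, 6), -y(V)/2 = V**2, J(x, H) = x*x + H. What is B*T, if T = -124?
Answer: 2108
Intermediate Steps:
J(x, H) = H + x**2 (J(x, H) = x**2 + H = H + x**2)
y(V) = -2*V**2
B = -17 (B = -2*(-2)**2*6 + (6 + 5**2) = -2*4*6 + (6 + 25) = -8*6 + 31 = -48 + 31 = -17)
B*T = -17*(-124) = 2108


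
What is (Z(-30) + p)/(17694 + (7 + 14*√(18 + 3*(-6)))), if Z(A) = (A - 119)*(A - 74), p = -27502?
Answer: -12006/17701 ≈ -0.67827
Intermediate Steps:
Z(A) = (-119 + A)*(-74 + A)
(Z(-30) + p)/(17694 + (7 + 14*√(18 + 3*(-6)))) = ((8806 + (-30)² - 193*(-30)) - 27502)/(17694 + (7 + 14*√(18 + 3*(-6)))) = ((8806 + 900 + 5790) - 27502)/(17694 + (7 + 14*√(18 - 18))) = (15496 - 27502)/(17694 + (7 + 14*√0)) = -12006/(17694 + (7 + 14*0)) = -12006/(17694 + (7 + 0)) = -12006/(17694 + 7) = -12006/17701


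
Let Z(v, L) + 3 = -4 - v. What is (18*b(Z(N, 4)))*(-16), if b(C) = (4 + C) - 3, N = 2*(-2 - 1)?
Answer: 0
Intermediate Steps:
N = -6 (N = 2*(-3) = -6)
Z(v, L) = -7 - v (Z(v, L) = -3 + (-4 - v) = -7 - v)
b(C) = 1 + C
(18*b(Z(N, 4)))*(-16) = (18*(1 + (-7 - 1*(-6))))*(-16) = (18*(1 + (-7 + 6)))*(-16) = (18*(1 - 1))*(-16) = (18*0)*(-16) = 0*(-16) = 0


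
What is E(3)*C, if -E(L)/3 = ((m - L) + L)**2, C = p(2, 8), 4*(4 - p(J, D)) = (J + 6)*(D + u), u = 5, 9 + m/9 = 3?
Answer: 192456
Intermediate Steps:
m = -54 (m = -81 + 9*3 = -81 + 27 = -54)
p(J, D) = 4 - (5 + D)*(6 + J)/4 (p(J, D) = 4 - (J + 6)*(D + 5)/4 = 4 - (6 + J)*(5 + D)/4 = 4 - (5 + D)*(6 + J)/4)
C = -22 (C = -7/2 - 5/4*2 - 3/2*8 - 1/4*8*2 = -7/2 - 5/2 - 12 - 4 = -22)
E(L) = -8748 (E(L) = -3*((-54 - L) + L)**2 = -3*(-54)**2 = -3*2916 = -8748)
E(3)*C = -8748*(-22) = 192456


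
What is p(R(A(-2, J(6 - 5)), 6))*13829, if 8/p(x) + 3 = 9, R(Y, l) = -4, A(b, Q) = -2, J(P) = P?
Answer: 55316/3 ≈ 18439.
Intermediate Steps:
p(x) = 4/3 (p(x) = 8/(-3 + 9) = 8/6 = 8*(⅙) = 4/3)
p(R(A(-2, J(6 - 5)), 6))*13829 = (4/3)*13829 = 55316/3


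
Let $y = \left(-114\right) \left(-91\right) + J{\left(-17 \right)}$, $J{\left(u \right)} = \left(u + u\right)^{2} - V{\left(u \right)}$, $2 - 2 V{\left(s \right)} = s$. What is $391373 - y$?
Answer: $\frac{759705}{2} \approx 3.7985 \cdot 10^{5}$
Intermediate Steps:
$V{\left(s \right)} = 1 - \frac{s}{2}$
$J{\left(u \right)} = -1 + \frac{u}{2} + 4 u^{2}$ ($J{\left(u \right)} = \left(u + u\right)^{2} - \left(1 - \frac{u}{2}\right) = \left(2 u\right)^{2} + \left(-1 + \frac{u}{2}\right) = 4 u^{2} + \left(-1 + \frac{u}{2}\right) = -1 + \frac{u}{2} + 4 u^{2}$)
$y = \frac{23041}{2}$ ($y = \left(-114\right) \left(-91\right) + \left(-1 + \frac{1}{2} \left(-17\right) + 4 \left(-17\right)^{2}\right) = 10374 - - \frac{2293}{2} = 10374 + \frac{2293}{2} = \frac{23041}{2} \approx 11521.0$)
$391373 - y = 391373 - \frac{23041}{2} = \frac{759705}{2}$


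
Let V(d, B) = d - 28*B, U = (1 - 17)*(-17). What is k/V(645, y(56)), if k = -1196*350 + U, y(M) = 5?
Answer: -418328/505 ≈ -828.37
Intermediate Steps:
U = 272 (U = -16*(-17) = 272)
k = -418328 (k = -1196*350 + 272 = -418600 + 272 = -418328)
k/V(645, y(56)) = -418328/(645 - 28*5) = -418328/(645 - 140) = -418328/505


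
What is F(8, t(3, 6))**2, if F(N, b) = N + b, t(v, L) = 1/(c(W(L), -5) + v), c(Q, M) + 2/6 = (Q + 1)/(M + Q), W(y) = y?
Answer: 55225/841 ≈ 65.666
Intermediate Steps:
c(Q, M) = -1/3 + (1 + Q)/(M + Q) (c(Q, M) = -1/3 + (Q + 1)/(M + Q) = -1/3 + (1 + Q)/(M + Q))
t(v, L) = 1/(v + (8 + 2*L)/(3*(-5 + L))) (t(v, L) = 1/((3 - 1*(-5) + 2*L)/(3*(-5 + L)) + v) = 1/((3 + 5 + 2*L)/(3*(-5 + L)) + v) = 1/((8 + 2*L)/(3*(-5 + L)) + v) = 1/(v + (8 + 2*L)/(3*(-5 + L))))
F(8, t(3, 6))**2 = (8 + 3*(-5 + 6)/(8 + 2*6 + 3*3*(-5 + 6)))**2 = (8 + 3*1/(8 + 12 + 3*3*1))**2 = (8 + 3*1/(8 + 12 + 9))**2 = (8 + 3*1/29)**2 = (8 + 3*(1/29)*1)**2 = (8 + 3/29)**2 = (235/29)**2 = 55225/841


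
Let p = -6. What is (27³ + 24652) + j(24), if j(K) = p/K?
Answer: 177339/4 ≈ 44335.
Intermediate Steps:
j(K) = -6/K
(27³ + 24652) + j(24) = (27³ + 24652) - 6/24 = (19683 + 24652) - 6*1/24 = 44335 - ¼ = 177339/4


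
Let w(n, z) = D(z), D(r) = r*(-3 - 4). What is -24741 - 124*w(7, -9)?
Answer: -32553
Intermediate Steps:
D(r) = -7*r (D(r) = r*(-7) = -7*r)
w(n, z) = -7*z
-24741 - 124*w(7, -9) = -24741 - 124*(-7*(-9)) = -24741 - 124*63 = -24741 - 1*7812 = -24741 - 7812 = -32553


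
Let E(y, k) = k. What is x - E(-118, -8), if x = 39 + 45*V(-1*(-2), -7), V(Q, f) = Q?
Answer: 137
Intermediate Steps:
x = 129 (x = 39 + 45*(-1*(-2)) = 39 + 45*2 = 39 + 90 = 129)
x - E(-118, -8) = 129 - 1*(-8) = 129 + 8 = 137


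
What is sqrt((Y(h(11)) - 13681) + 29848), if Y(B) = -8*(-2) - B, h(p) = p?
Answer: 2*sqrt(4043) ≈ 127.17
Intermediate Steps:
Y(B) = 16 - B
sqrt((Y(h(11)) - 13681) + 29848) = sqrt(((16 - 1*11) - 13681) + 29848) = sqrt(((16 - 11) - 13681) + 29848) = sqrt((5 - 13681) + 29848) = sqrt(-13676 + 29848) = sqrt(16172) = 2*sqrt(4043)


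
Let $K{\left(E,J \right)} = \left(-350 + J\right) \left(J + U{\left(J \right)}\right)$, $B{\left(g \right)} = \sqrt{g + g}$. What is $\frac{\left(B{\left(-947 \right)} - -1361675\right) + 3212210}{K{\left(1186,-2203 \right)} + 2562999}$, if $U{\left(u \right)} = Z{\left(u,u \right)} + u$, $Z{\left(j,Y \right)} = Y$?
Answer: $\frac{4573885}{19435776} + \frac{i \sqrt{1894}}{19435776} \approx 0.23533 + 2.2392 \cdot 10^{-6} i$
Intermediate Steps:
$B{\left(g \right)} = \sqrt{2} \sqrt{g}$ ($B{\left(g \right)} = \sqrt{2 g} = \sqrt{2} \sqrt{g}$)
$U{\left(u \right)} = 2 u$ ($U{\left(u \right)} = u + u = 2 u$)
$K{\left(E,J \right)} = 3 J \left(-350 + J\right)$ ($K{\left(E,J \right)} = \left(-350 + J\right) \left(J + 2 J\right) = \left(-350 + J\right) 3 J = 3 J \left(-350 + J\right)$)
$\frac{\left(B{\left(-947 \right)} - -1361675\right) + 3212210}{K{\left(1186,-2203 \right)} + 2562999} = \frac{\left(\sqrt{2} \sqrt{-947} - -1361675\right) + 3212210}{3 \left(-2203\right) \left(-350 - 2203\right) + 2562999} = \frac{\left(\sqrt{2} i \sqrt{947} + 1361675\right) + 3212210}{3 \left(-2203\right) \left(-2553\right) + 2562999} = \frac{\left(i \sqrt{1894} + 1361675\right) + 3212210}{16872777 + 2562999} = \frac{\left(1361675 + i \sqrt{1894}\right) + 3212210}{19435776} = \left(4573885 + i \sqrt{1894}\right) \frac{1}{19435776} = \frac{4573885}{19435776} + \frac{i \sqrt{1894}}{19435776}$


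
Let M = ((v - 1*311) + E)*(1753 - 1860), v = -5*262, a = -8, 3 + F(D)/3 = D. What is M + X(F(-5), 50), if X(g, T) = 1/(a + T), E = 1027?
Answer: 2669437/42 ≈ 63558.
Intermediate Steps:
F(D) = -9 + 3*D
X(g, T) = 1/(-8 + T)
v = -1310
M = 63558 (M = ((-1310 - 1*311) + 1027)*(1753 - 1860) = ((-1310 - 311) + 1027)*(-107) = (-1621 + 1027)*(-107) = -594*(-107) = 63558)
M + X(F(-5), 50) = 63558 + 1/(-8 + 50) = 63558 + 1/42 = 2669437/42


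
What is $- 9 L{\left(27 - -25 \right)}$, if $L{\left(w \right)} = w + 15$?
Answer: $-603$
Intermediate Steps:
$L{\left(w \right)} = 15 + w$
$- 9 L{\left(27 - -25 \right)} = - 9 \left(15 + \left(27 - -25\right)\right) = - 9 \left(15 + \left(27 + 25\right)\right) = - 9 \left(15 + 52\right) = \left(-9\right) 67 = -603$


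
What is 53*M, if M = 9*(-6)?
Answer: -2862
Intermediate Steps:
M = -54
53*M = 53*(-54) = -2862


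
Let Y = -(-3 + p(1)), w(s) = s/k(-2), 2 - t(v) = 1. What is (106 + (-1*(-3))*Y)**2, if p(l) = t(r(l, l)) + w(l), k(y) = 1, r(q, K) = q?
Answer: 11881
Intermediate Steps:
t(v) = 1 (t(v) = 2 - 1*1 = 2 - 1 = 1)
w(s) = s (w(s) = s/1 = s*1 = s)
p(l) = 1 + l
Y = 1 (Y = -(-3 + (1 + 1)) = -(-3 + 2) = -1*(-1) = 1)
(106 + (-1*(-3))*Y)**2 = (106 - 1*(-3)*1)**2 = (106 + 3*1)**2 = (106 + 3)**2 = 109**2 = 11881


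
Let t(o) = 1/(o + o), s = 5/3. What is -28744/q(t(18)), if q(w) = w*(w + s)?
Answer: -37252224/61 ≈ -6.1069e+5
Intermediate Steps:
s = 5/3 (s = 5*(⅓) = 5/3 ≈ 1.6667)
t(o) = 1/(2*o)
q(w) = w*(5/3 + w) (q(w) = w*(w + 5/3) = w*(5/3 + w))
-28744/q(t(18)) = -28744*108/(5 + 3*((½)/18)) = -28744*108/(5 + 3*((½)*(1/18))) = -28744*108/(5 + 3*(1/36)) = -28744*108/(5 + 1/12) = -28744/((⅓)*(1/36)*(61/12)) = -28744/61/1296 = -28744*1296/61 = -37252224/61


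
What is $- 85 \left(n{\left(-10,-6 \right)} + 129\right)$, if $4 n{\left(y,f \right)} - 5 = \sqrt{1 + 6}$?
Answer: $- \frac{44285}{4} - \frac{85 \sqrt{7}}{4} \approx -11127.0$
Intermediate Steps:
$n{\left(y,f \right)} = \frac{5}{4} + \frac{\sqrt{7}}{4}$ ($n{\left(y,f \right)} = \frac{5}{4} + \frac{\sqrt{1 + 6}}{4} = \frac{5}{4} + \frac{\sqrt{7}}{4}$)
$- 85 \left(n{\left(-10,-6 \right)} + 129\right) = - 85 \left(\left(\frac{5}{4} + \frac{\sqrt{7}}{4}\right) + 129\right) = - 85 \left(\frac{521}{4} + \frac{\sqrt{7}}{4}\right) = - \frac{44285}{4} - \frac{85 \sqrt{7}}{4}$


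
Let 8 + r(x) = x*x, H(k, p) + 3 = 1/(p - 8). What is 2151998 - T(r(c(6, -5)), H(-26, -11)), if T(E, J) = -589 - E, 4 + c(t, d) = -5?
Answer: 2152660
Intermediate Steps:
H(k, p) = -3 + 1/(-8 + p) (H(k, p) = -3 + 1/(p - 8) = -3 + 1/(-8 + p))
c(t, d) = -9 (c(t, d) = -4 - 5 = -9)
r(x) = -8 + x**2 (r(x) = -8 + x*x = -8 + x**2)
2151998 - T(r(c(6, -5)), H(-26, -11)) = 2151998 - (-589 - (-8 + (-9)**2)) = 2151998 - (-589 - (-8 + 81)) = 2151998 - (-589 - 1*73) = 2151998 - (-589 - 73) = 2151998 - 1*(-662) = 2151998 + 662 = 2152660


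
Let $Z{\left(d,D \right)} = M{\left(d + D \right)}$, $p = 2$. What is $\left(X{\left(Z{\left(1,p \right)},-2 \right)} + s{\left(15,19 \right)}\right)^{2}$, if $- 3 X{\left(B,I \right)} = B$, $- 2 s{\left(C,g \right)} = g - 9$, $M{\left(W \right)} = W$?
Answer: $36$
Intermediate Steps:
$s{\left(C,g \right)} = \frac{9}{2} - \frac{g}{2}$ ($s{\left(C,g \right)} = - \frac{g - 9}{2} = - \frac{-9 + g}{2} = \frac{9}{2} - \frac{g}{2}$)
$Z{\left(d,D \right)} = D + d$ ($Z{\left(d,D \right)} = d + D = D + d$)
$X{\left(B,I \right)} = - \frac{B}{3}$
$\left(X{\left(Z{\left(1,p \right)},-2 \right)} + s{\left(15,19 \right)}\right)^{2} = \left(- \frac{2 + 1}{3} + \left(\frac{9}{2} - \frac{19}{2}\right)\right)^{2} = \left(\left(- \frac{1}{3}\right) 3 + \left(\frac{9}{2} - \frac{19}{2}\right)\right)^{2} = \left(-1 - 5\right)^{2} = \left(-6\right)^{2} = 36$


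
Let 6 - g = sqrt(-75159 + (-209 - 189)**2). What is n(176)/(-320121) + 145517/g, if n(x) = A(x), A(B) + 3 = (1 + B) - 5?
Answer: -279512347663/26636948289 - 145517*sqrt(83245)/83209 ≈ -515.06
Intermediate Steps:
A(B) = -7 + B (A(B) = -3 + ((1 + B) - 5) = -3 + (-4 + B) = -7 + B)
n(x) = -7 + x
g = 6 - sqrt(83245) (g = 6 - sqrt(-75159 + (-209 - 189)**2) = 6 - sqrt(-75159 + (-398)**2) = 6 - sqrt(-75159 + 158404) = 6 - sqrt(83245) ≈ -282.52)
n(176)/(-320121) + 145517/g = (-7 + 176)/(-320121) + 145517/(6 - sqrt(83245)) = 169*(-1/320121) + 145517/(6 - sqrt(83245)) = -169/320121 + 145517/(6 - sqrt(83245))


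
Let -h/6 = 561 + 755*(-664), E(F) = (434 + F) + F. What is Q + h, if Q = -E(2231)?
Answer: 2999658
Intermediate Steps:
E(F) = 434 + 2*F
h = 3004554 (h = -6*(561 + 755*(-664)) = -6*(561 - 501320) = -6*(-500759) = 3004554)
Q = -4896 (Q = -(434 + 2*2231) = -(434 + 4462) = -1*4896 = -4896)
Q + h = -4896 + 3004554 = 2999658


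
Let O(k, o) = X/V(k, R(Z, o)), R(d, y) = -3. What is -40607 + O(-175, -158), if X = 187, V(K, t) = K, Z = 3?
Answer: -7106412/175 ≈ -40608.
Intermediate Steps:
O(k, o) = 187/k
-40607 + O(-175, -158) = -40607 + 187/(-175) = -40607 + 187*(-1/175) = -40607 - 187/175 = -7106412/175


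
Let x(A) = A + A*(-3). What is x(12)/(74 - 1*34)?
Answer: -⅗ ≈ -0.60000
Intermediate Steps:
x(A) = -2*A (x(A) = A - 3*A = -2*A)
x(12)/(74 - 1*34) = (-2*12)/(74 - 1*34) = -24/(74 - 34) = -24/40 = -24*1/40 = -⅗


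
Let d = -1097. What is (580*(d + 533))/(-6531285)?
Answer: 21808/435419 ≈ 0.050085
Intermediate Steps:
(580*(d + 533))/(-6531285) = (580*(-1097 + 533))/(-6531285) = (580*(-564))*(-1/6531285) = -327120*(-1/6531285) = 21808/435419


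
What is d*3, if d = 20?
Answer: 60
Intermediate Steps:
d*3 = 20*3 = 60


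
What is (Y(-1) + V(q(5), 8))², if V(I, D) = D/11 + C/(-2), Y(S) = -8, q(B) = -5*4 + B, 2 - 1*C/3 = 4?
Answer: 2209/121 ≈ 18.256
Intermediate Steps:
C = -6 (C = 6 - 3*4 = 6 - 12 = -6)
q(B) = -20 + B
V(I, D) = 3 + D/11 (V(I, D) = D/11 - 6/(-2) = D*(1/11) - 6*(-½) = D/11 + 3 = 3 + D/11)
(Y(-1) + V(q(5), 8))² = (-8 + (3 + (1/11)*8))² = (-8 + (3 + 8/11))² = (-8 + 41/11)² = (-47/11)² = 2209/121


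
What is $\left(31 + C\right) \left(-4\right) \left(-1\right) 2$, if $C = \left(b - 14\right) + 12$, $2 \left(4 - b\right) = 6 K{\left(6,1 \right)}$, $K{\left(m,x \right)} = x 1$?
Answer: $240$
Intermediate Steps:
$K{\left(m,x \right)} = x$
$b = 1$ ($b = 4 - \frac{6 \cdot 1}{2} = 4 - 3 = 1$)
$C = -1$ ($C = \left(1 - 14\right) + 12 = -13 + 12 = -1$)
$\left(31 + C\right) \left(-4\right) \left(-1\right) 2 = \left(31 - 1\right) \left(-4\right) \left(-1\right) 2 = 30 \cdot 4 \cdot 2 = 30 \cdot 8 = 240$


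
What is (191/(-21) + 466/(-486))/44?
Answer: -8551/37422 ≈ -0.22850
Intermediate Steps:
(191/(-21) + 466/(-486))/44 = (191*(-1/21) + 466*(-1/486))*(1/44) = (-191/21 - 233/243)*(1/44) = -17102/1701*1/44 = -8551/37422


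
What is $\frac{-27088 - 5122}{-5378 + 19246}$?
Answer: $- \frac{16105}{6934} \approx -2.3226$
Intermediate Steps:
$\frac{-27088 - 5122}{-5378 + 19246} = - \frac{32210}{13868} = \left(-32210\right) \frac{1}{13868} = - \frac{16105}{6934}$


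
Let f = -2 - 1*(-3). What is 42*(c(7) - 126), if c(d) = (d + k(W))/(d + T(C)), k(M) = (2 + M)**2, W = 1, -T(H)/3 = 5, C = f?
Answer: -5376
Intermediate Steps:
f = 1 (f = -2 + 3 = 1)
C = 1
T(H) = -15 (T(H) = -3*5 = -15)
c(d) = (9 + d)/(-15 + d) (c(d) = (d + (2 + 1)**2)/(d - 15) = (d + 3**2)/(-15 + d) = (d + 9)/(-15 + d) = (9 + d)/(-15 + d))
42*(c(7) - 126) = 42*((9 + 7)/(-15 + 7) - 126) = 42*(16/(-8) - 126) = 42*(-1/8*16 - 126) = 42*(-2 - 126) = 42*(-128) = -5376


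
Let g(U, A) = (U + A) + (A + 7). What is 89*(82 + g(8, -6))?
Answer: 7565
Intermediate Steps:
g(U, A) = 7 + U + 2*A (g(U, A) = (A + U) + (7 + A) = 7 + U + 2*A)
89*(82 + g(8, -6)) = 89*(82 + (7 + 8 + 2*(-6))) = 89*(82 + (7 + 8 - 12)) = 89*(82 + 3) = 89*85 = 7565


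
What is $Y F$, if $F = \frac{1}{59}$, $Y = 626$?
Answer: $\frac{626}{59} \approx 10.61$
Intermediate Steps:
$F = \frac{1}{59} \approx 0.016949$
$Y F = 626 \cdot \frac{1}{59} = \frac{626}{59}$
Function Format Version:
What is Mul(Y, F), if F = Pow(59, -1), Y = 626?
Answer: Rational(626, 59) ≈ 10.610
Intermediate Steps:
F = Rational(1, 59) ≈ 0.016949
Mul(Y, F) = Mul(626, Rational(1, 59)) = Rational(626, 59)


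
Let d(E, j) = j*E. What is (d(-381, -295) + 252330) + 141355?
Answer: 506080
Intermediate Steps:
d(E, j) = E*j
(d(-381, -295) + 252330) + 141355 = (-381*(-295) + 252330) + 141355 = (112395 + 252330) + 141355 = 364725 + 141355 = 506080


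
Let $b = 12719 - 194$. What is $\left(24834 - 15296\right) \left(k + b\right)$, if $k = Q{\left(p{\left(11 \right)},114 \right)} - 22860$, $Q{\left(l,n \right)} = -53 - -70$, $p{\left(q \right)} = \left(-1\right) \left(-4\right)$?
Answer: $-98413084$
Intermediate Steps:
$b = 12525$
$p{\left(q \right)} = 4$
$Q{\left(l,n \right)} = 17$ ($Q{\left(l,n \right)} = -53 + 70 = 17$)
$k = -22843$ ($k = 17 - 22860 = -22843$)
$\left(24834 - 15296\right) \left(k + b\right) = \left(24834 - 15296\right) \left(-22843 + 12525\right) = \left(24834 - 15296\right) \left(-10318\right) = 9538 \left(-10318\right) = -98413084$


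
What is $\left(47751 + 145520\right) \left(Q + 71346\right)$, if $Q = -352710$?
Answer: $-54379501644$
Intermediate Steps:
$\left(47751 + 145520\right) \left(Q + 71346\right) = \left(47751 + 145520\right) \left(-352710 + 71346\right) = 193271 \left(-281364\right) = -54379501644$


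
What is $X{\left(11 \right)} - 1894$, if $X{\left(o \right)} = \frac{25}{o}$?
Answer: $- \frac{20809}{11} \approx -1891.7$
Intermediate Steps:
$X{\left(11 \right)} - 1894 = \frac{25}{11} - 1894 = - \frac{20809}{11}$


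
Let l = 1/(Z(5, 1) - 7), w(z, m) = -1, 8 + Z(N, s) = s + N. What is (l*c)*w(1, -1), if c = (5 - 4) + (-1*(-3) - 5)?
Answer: -⅑ ≈ -0.11111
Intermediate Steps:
Z(N, s) = -8 + N + s (Z(N, s) = -8 + (s + N) = -8 + (N + s) = -8 + N + s)
l = -⅑ (l = 1/((-8 + 5 + 1) - 7) = 1/(-2 - 7) = 1/(-9) = -⅑ ≈ -0.11111)
c = -1 (c = 1 + (3 - 5) = 1 - 2 = -1)
(l*c)*w(1, -1) = -⅑*(-1)*(-1) = (⅑)*(-1) = -⅑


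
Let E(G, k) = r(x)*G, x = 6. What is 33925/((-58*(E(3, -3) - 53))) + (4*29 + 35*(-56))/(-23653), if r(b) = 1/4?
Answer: 1616032534/143360833 ≈ 11.272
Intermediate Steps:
r(b) = 1/4
E(G, k) = G/4
33925/((-58*(E(3, -3) - 53))) + (4*29 + 35*(-56))/(-23653) = 33925/((-58*((1/4)*3 - 53))) + (4*29 + 35*(-56))/(-23653) = 33925/((-58*(3/4 - 53))) + (116 - 1960)*(-1/23653) = 33925/((-58*(-209/4))) - 1844*(-1/23653) = 33925/(6061/2) + 1844/23653 = 33925*(2/6061) + 1844/23653 = 67850/6061 + 1844/23653 = 1616032534/143360833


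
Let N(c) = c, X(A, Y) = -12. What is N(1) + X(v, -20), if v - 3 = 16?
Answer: -11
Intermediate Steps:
v = 19 (v = 3 + 16 = 19)
N(1) + X(v, -20) = 1 - 12 = -11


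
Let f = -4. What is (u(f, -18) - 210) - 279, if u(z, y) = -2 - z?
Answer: -487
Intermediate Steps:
(u(f, -18) - 210) - 279 = ((-2 - 1*(-4)) - 210) - 279 = ((-2 + 4) - 210) - 279 = (2 - 210) - 279 = -208 - 279 = -487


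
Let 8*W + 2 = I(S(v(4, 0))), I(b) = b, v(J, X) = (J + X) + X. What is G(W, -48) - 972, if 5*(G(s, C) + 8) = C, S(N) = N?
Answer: -4948/5 ≈ -989.60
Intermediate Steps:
v(J, X) = J + 2*X
W = ¼ (W = -¼ + (4 + 2*0)/8 = -¼ + (4 + 0)/8 = -¼ + (⅛)*4 = -¼ + ½ = ¼ ≈ 0.25000)
G(s, C) = -8 + C/5
G(W, -48) - 972 = (-8 + (⅕)*(-48)) - 972 = (-8 - 48/5) - 972 = -88/5 - 972 = -4948/5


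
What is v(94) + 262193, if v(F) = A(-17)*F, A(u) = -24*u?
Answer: 300545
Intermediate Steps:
v(F) = 408*F (v(F) = (-24*(-17))*F = 408*F)
v(94) + 262193 = 408*94 + 262193 = 38352 + 262193 = 300545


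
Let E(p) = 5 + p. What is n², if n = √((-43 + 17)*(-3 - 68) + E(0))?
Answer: 1851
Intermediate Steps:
n = √1851 (n = √((-43 + 17)*(-3 - 68) + (5 + 0)) = √(-26*(-71) + 5) = √(1846 + 5) = √1851 ≈ 43.023)
n² = (√1851)² = 1851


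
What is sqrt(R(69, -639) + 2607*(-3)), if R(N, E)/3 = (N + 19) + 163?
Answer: 2*I*sqrt(1767) ≈ 84.071*I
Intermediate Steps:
R(N, E) = 546 + 3*N (R(N, E) = 3*((N + 19) + 163) = 3*((19 + N) + 163) = 3*(182 + N) = 546 + 3*N)
sqrt(R(69, -639) + 2607*(-3)) = sqrt((546 + 3*69) + 2607*(-3)) = sqrt((546 + 207) - 7821) = sqrt(753 - 7821) = sqrt(-7068) = 2*I*sqrt(1767)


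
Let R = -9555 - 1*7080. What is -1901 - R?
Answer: 14734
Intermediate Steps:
R = -16635 (R = -9555 - 7080 = -16635)
-1901 - R = -1901 - 1*(-16635) = -1901 + 16635 = 14734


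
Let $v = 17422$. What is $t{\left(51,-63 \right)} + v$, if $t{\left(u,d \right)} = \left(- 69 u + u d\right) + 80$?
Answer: $10770$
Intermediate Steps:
$t{\left(u,d \right)} = 80 - 69 u + d u$ ($t{\left(u,d \right)} = \left(- 69 u + d u\right) + 80 = 80 - 69 u + d u$)
$t{\left(51,-63 \right)} + v = \left(80 - 3519 - 3213\right) + 17422 = -6652 + 17422 = 10770$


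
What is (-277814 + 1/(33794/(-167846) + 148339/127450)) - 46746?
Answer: -3341506925539970/10295531247 ≈ -3.2456e+5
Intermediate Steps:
(-277814 + 1/(33794/(-167846) + 148339/127450)) - 46746 = (-277814 + 1/(33794*(-1/167846) + 148339*(1/127450))) - 46746 = (-277814 + 1/(-16897/83923 + 148339/127450)) - 46746 = (-277814 + 1/(10295531247/10695986350)) - 46746 = (-277814 + 10695986350/10295531247) - 46746 = -2860232021867708/10295531247 - 46746 = -3341506925539970/10295531247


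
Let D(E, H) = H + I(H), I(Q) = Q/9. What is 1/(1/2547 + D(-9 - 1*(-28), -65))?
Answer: -2547/183949 ≈ -0.013846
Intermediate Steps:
I(Q) = Q/9 (I(Q) = Q*(⅑) = Q/9)
D(E, H) = 10*H/9 (D(E, H) = H + H/9 = 10*H/9)
1/(1/2547 + D(-9 - 1*(-28), -65)) = 1/(1/2547 + (10/9)*(-65)) = 1/(1/2547 - 650/9) = 1/(-183949/2547) = -2547/183949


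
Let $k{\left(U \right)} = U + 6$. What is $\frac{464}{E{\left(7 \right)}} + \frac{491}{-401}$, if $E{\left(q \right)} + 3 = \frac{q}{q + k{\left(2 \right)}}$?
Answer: $- \frac{1404809}{7619} \approx -184.38$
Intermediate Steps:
$k{\left(U \right)} = 6 + U$
$E{\left(q \right)} = -3 + \frac{q}{8 + q}$ ($E{\left(q \right)} = -3 + \frac{q}{q + \left(6 + 2\right)} = -3 + \frac{q}{q + 8} = -3 + \frac{q}{8 + q}$)
$\frac{464}{E{\left(7 \right)}} + \frac{491}{-401} = \frac{464}{2 \frac{1}{8 + 7} \left(-12 - 7\right)} + \frac{491}{-401} = \frac{464}{2 \cdot \frac{1}{15} \left(-12 - 7\right)} + 491 \left(- \frac{1}{401}\right) = \frac{464}{2 \cdot \frac{1}{15} \left(-19\right)} - \frac{491}{401} = \frac{464}{- \frac{38}{15}} - \frac{491}{401} = 464 \left(- \frac{15}{38}\right) - \frac{491}{401} = - \frac{3480}{19} - \frac{491}{401} = - \frac{1404809}{7619}$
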